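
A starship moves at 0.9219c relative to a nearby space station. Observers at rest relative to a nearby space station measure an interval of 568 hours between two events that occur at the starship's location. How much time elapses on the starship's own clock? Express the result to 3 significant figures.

220 hours

γ = 1/√(1 − β²) = 1/√(1 − 0.84989961) = 1/√0.15010039 = 1/0.387428 = 2.5811.
The starship's clock runs slow as seen from a nearby space station, so Δτ = Δt/γ = 568/2.5811 = 220 hours.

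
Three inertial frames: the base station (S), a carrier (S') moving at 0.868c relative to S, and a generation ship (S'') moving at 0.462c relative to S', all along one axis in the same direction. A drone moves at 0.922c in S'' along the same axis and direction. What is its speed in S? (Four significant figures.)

0.9979c

First combine the drone and generation ship (S''→S'): u₁ = (0.922 + 0.462)/(1 + 0.922×0.462) = 1.384/1.425964 = 0.97057.
Then combine with the carrier (S'→S): u = (0.97057 + 0.868)/(1 + 0.97057×0.868) = 1.83857/1.84245476 = 0.99789.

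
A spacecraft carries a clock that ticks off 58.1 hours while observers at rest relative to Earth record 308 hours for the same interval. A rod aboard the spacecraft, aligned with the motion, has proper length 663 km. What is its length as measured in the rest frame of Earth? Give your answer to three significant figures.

125 km

The time-dilation ratio gives γ = 308/58.1 = 5.3012.
L = L₀/γ = 663/5.3012 = 125 km.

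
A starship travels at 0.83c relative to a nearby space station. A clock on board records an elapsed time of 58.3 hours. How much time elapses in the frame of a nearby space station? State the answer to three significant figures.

β² = 0.6889, so γ = 1/√0.3111 = 1.7929.
The onboard clock measures proper time, so the interval in the rest frame of a nearby space station is dilated: Δt = γ·Δτ = 1.7929 × 58.3 hours = 105 hours.

105 hours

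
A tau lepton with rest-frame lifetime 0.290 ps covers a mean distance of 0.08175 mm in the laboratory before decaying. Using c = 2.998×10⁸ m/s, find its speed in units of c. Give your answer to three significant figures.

0.685c

d = βγcτ ⇒ βγ = d/(cτ) = 8.175×10^-5 m / (8.6942×10^-5 m) = 0.94028.
β = (βγ)/√(1+(βγ)²) = 0.94028/√1.884126 = 0.685.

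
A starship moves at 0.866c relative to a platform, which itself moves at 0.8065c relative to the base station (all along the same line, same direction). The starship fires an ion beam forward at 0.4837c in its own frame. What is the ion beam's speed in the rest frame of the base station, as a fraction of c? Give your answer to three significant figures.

0.995c

First combine the ion beam and starship (S''→S'): u₁ = (0.4837 + 0.866)/(1 + 0.4837×0.866) = 1.3497/1.4188842 = 0.95124.
Then combine with the platform (S'→S): u = (0.95124 + 0.8065)/(1 + 0.95124×0.8065) = 1.75774/1.76717506 = 0.99466.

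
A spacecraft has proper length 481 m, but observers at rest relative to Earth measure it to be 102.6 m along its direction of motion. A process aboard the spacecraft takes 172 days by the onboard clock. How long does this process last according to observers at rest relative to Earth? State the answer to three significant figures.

806 days

γ = L₀/L = 481/102.6 = 4.68811.
Δt = γΔτ = 4.68811 × 172 = 806 days.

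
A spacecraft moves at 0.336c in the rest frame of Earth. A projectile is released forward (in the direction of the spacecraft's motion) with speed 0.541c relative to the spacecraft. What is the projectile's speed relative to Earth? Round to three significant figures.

In units of c, u = (u' + v)/(1 + u'v) with u' = 0.541 and v = 0.336.
Numerator: 0.541 + 0.336 = 0.877. Denominator: 1 + (0.541)(0.336) = 1.181776.
u = 0.877/1.181776 = 0.7421, so the speed is 0.742c.

0.742c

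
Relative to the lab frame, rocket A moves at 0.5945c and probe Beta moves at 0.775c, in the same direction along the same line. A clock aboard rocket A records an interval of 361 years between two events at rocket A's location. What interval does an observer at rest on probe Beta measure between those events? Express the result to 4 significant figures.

383.1 years

The velocity of rocket A relative to probe Beta is (0.5945 − 0.775)c / (1 − 0.5945×0.775) = −0.33472c; relative speed 0.33472c.
At |u| = 0.33472c, γ = (1 − 0.112037)^(−1/2) = 1.0612.
The clock on rocket A records proper time, so probe Beta measures Δt = γΔτ = 1.0612 × 361 = 383.1 years.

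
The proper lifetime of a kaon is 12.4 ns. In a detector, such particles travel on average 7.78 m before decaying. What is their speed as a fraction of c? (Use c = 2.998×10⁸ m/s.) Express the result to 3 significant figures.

0.902c

d = βγcτ ⇒ βγ = d/(cτ) = 7.780 m / (3.71752 m) = 2.0928.
β = (βγ)/√(1+(βγ)²) = 2.0928/√5.37981 = 0.902.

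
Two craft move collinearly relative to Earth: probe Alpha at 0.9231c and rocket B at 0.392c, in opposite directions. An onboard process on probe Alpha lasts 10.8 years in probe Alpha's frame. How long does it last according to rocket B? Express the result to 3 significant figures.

Speed of probe Alpha in rocket B's frame: u = (v_A + v_B)/(1 + v_A v_B/c²) = (0.9231 + 0.392)/(1 + 0.9231×0.392) = 1.3151/1.3618552 = 0.96567; |u| = 0.96567c.
γ for this relative speed: γ = 1/√(1 − 0.932519) = 3.8495.
Probe Alpha's interval is proper; time dilation gives Δt_B = γΔτ = 3.8495 × 10.8 years = 41.6 years.

41.6 years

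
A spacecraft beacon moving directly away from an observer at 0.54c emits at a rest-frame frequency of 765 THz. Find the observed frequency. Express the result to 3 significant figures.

418 THz

Relativistic Doppler (source moving away): f_obs = f_src · √((1−β)/(1+β)).
With β = 0.54: factor = √(0.46/1.54) = 0.54654.
f_obs = 765 × 0.54654 = 418 THz.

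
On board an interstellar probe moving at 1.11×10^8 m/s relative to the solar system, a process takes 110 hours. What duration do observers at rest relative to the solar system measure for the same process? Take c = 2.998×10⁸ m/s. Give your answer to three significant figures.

β = v/c = (1.11×10^8 m/s)/(2.998×10⁸ m/s) = 0.370247.
γ = 1/√(1 − β²) = 1/√(1 − 0.1370828) = 1/√0.8629172 = 1/0.928933 = 1.0765.
Time dilation: Δt = γ·Δτ = 1.0765 × 110 = 118 hours.

118 hours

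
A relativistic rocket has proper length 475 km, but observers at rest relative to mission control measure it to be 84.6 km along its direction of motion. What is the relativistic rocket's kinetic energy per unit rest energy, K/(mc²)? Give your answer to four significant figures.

From L = L₀/γ: γ = 475/84.6 = 5.61466.
K/(mc²) = γ − 1 = 5.61466 − 1 = 4.615.

4.615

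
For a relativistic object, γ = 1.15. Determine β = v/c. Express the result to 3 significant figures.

0.494

β = √(1 − 1/γ²) = √(1 − 1/1.3225) = √0.243856 = 0.494.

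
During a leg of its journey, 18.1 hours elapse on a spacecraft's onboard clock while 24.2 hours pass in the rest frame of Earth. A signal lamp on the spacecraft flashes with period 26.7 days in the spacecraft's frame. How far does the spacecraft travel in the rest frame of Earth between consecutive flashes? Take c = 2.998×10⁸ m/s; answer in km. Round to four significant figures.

The time-dilation ratio gives γ = 24.2/18.1 = 1.33702.
β = √(1 − 1/γ²) = 0.66378. Lab-frame period = γτ = 1.33702×26.7 days = 35.698 days. Distance = βc × γτ = 0.66378 × 2.998×10⁸ m/s × 3084307.2 s = 6.1378×10^14 m = 6.138×10^11 km.

6.138×10^11 km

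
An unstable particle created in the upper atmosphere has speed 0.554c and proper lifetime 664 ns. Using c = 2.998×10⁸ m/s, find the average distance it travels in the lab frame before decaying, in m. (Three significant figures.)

Lorentz factor: γ = (1 − 0.306916)^(−1/2) = 1.2012.
Lab-frame lifetime: Δt = γτ = 1.2012 × 664 ns = 797.6 ns.
Distance: d = vΔt = 0.554 × 2.998×10⁸ m/s × 7.9760×10^-7 s = 132 m.

132 m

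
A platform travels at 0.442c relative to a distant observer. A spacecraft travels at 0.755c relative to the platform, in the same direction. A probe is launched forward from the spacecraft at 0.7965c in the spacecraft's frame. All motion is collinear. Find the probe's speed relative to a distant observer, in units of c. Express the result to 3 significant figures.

Compose velocities in two stages. Stage 1 (into S'): u₁ = (0.7965+0.755)/(1+0.7965×0.755) = 0.96887.
Stage 2 (into S): u = (0.96887+0.442)/(1+0.96887×0.442) = 0.98784, so the speed is 0.988c.

0.988c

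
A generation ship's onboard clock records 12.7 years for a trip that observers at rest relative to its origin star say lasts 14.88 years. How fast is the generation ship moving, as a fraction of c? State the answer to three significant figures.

0.521c

γ = Δt/Δτ = 14.88/12.7 = 1.1717.
β = √(1 − 1/γ²) = √(1 − 0.728395) = √0.271605 = 0.521.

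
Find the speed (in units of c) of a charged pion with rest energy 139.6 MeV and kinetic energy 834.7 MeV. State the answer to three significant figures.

γ = 1 + K/(mc²) = 1 + 834.7/139.6 = 6.9792.
β = √(1 − 1/γ²) = √(1 − 0.02053) = √0.97947 = 0.990.

0.990c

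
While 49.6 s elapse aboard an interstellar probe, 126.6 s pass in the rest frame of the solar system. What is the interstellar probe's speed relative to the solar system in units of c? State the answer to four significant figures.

0.9201c

γ = Δt/Δτ = 126.6/49.6 = 2.5524.
β = √(1 − 1/γ²) = √(1 − 0.153498) = √0.846502 = 0.9201.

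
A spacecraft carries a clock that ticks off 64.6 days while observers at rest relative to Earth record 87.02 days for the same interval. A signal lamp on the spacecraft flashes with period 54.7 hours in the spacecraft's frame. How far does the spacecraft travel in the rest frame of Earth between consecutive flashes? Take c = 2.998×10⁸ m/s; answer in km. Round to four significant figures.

The time-dilation ratio gives γ = 87.02/64.6 = 1.34706.
β = √(1 − 1/γ²) = 0.67. Lab-frame period = γτ = 1.34706×54.7 hours = 73.684 hours. Distance = βc × γτ = 0.67 × 2.998×10⁸ m/s × 265262.4 s = 5.3282×10^13 m = 5.328×10^10 km.

5.328×10^10 km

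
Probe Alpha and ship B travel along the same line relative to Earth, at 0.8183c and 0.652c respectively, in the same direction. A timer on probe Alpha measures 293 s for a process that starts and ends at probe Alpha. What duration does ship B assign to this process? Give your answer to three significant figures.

314 s

The velocity of probe Alpha relative to ship B is (0.8183 − 0.652)c / (1 − 0.8183×0.652) = 0.35651c; relative speed 0.35651c.
γ for this relative speed: γ = 1/√(1 − 0.127099) = 1.0703.
Probe Alpha's interval is proper; time dilation gives Δt_B = γΔτ = 1.0703 × 293 s = 314 s.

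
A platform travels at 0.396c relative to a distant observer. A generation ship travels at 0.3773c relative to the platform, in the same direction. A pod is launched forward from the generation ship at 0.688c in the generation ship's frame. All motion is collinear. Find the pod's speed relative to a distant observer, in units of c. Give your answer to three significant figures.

0.930c

First combine the pod and generation ship (S''→S'): u₁ = (0.688 + 0.3773)/(1 + 0.688×0.3773) = 1.0653/1.2595824 = 0.84576.
Then combine with the platform (S'→S): u = (0.84576 + 0.396)/(1 + 0.84576×0.396) = 1.24176/1.33492096 = 0.93021.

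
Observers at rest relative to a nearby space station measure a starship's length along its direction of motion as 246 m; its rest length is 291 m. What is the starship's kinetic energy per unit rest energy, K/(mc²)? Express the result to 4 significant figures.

0.1829

γ = L₀/L = 291/246 = 1.18293.
Since K = (γ−1)mc², K/(mc²) = 1.18293 − 1 = 0.1829.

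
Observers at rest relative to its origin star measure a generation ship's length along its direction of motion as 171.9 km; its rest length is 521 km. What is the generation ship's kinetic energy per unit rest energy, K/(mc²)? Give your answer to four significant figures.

2.031

Length contraction gives γ = L₀/L = 521/171.9 = 3.03083.
Since K = (γ−1)mc², K/(mc²) = 3.03083 − 1 = 2.031.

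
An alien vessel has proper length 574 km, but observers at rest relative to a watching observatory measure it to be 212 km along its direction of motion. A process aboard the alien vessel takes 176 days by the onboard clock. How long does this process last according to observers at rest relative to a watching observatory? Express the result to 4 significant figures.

476.5 days

γ = L₀/L = 574/212 = 2.70755.
Δt = γΔτ = 2.70755 × 176 = 476.5 days.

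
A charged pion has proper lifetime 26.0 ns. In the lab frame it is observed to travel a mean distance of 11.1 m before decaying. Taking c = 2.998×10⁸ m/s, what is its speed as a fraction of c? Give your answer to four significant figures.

d = βγcτ ⇒ βγ = d/(cτ) = 11.10 m / (7.7948 m) = 1.424.
β = (βγ)/√(1+(βγ)²) = 1.424/√3.02778 = 0.8184.

0.8184c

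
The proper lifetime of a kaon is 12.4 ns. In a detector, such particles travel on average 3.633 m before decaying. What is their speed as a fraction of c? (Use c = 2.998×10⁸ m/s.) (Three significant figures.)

d = βγcτ ⇒ βγ = d/(cτ) = 3.633 m / (3.71752 m) = 0.97726.
β = (βγ)/√(1+(βγ)²) = 0.97726/√1.955037 = 0.699.

0.699c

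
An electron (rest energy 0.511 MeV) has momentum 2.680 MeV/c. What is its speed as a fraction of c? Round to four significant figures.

0.9823c

pc/(mc²) = 2.680/0.511 = 5.2446 = βγ = β/√(1−β²).
So β² = x²/(1 + x²) with x = 5.2446: x² = 27.5058, β² = 27.5058/28.5058 = 0.964919, β = 0.9823.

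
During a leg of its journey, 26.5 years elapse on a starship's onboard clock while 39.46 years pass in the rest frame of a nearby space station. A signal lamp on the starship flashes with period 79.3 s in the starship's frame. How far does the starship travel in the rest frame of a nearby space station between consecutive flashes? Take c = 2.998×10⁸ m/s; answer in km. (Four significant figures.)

2.623×10^7 km

From Δt = γΔτ: γ = 39.46/26.5 = 1.48906.
β = √(1 − 1/γ²) = 0.74095. Lab-frame period = γτ = 1.48906×79.3 s = 118.08 s. Distance = βc × γτ = 0.74095 × 2.998×10⁸ m/s × 118.08 s = 2.6230×10^10 m = 2.623×10^7 km.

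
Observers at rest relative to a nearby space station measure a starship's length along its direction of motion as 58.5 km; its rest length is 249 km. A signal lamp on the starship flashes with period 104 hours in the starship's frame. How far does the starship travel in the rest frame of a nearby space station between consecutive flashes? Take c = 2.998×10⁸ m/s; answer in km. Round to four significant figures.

γ = L₀/L = 249/58.5 = 4.25641.
β = √(1 − 1/γ²) = 0.97201. Lab-frame period = γτ = 4.25641×104 hours = 442.67 hours. Distance = βc × γτ = 0.97201 × 2.998×10⁸ m/s × 1593612 s = 4.6439×10^14 m = 4.644×10^11 km.

4.644×10^11 km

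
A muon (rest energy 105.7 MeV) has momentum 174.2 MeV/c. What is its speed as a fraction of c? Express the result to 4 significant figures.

0.8549c

pc/(mc²) = 174.2/105.7 = 1.6481 = βγ = β/√(1−β²).
So β² = x²/(1 + x²) with x = 1.6481: x² = 2.71623, β² = 2.71623/3.71623 = 0.73091, β = 0.8549.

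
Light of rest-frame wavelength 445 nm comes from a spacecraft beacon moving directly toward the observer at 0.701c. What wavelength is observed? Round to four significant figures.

186.6 nm

Relativistic Doppler for wavelength: λ_obs = λ_src · √((1−β)/(1+β)).
With β = 0.701: factor = √(0.299/1.701) = 0.41926.
λ_obs = 445 × 0.41926 = 186.6 nm.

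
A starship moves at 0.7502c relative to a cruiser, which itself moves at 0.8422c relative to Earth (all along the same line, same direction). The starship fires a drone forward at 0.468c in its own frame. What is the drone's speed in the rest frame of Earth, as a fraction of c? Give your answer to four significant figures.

Apply u = (u'+v)/(1+u'v) twice. Drone in the cruiser frame: (0.468+0.7502)/(1+0.468·0.7502) = 1.2182/1.3510936 = 0.90164c.
That velocity, transformed to the rest frame of Earth: (0.90164+0.8422)/(1+0.90164·0.8422) = 1.74384/1.759361208 = 0.99118c.

0.9912c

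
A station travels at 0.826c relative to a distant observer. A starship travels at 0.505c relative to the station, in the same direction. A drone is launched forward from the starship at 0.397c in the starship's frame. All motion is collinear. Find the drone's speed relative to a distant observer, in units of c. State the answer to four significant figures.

0.9733c

Apply u = (u'+v)/(1+u'v) twice. Drone in the station frame: (0.397+0.505)/(1+0.397·0.505) = 0.902/1.200485 = 0.75136c.
That velocity, transformed to the rest frame of a distant observer: (0.75136+0.826)/(1+0.75136·0.826) = 1.57736/1.62062336 = 0.9733c.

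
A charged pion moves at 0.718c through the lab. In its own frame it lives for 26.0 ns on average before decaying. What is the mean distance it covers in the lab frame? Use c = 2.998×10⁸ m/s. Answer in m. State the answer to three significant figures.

With β = 0.718, γ = 1/√(1 − 0.718²) = 1/√0.484476 = 1.4367.
Lab-frame lifetime: Δt = γτ = 1.4367 × 26.0 ns = 37.354 ns.
Distance: d = vΔt = 0.718 × 2.998×10⁸ m/s × 3.7354×10^-8 s = 8.04 m.

8.04 m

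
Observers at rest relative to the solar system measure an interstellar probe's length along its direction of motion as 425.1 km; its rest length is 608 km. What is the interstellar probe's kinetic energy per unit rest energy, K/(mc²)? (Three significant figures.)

From L = L₀/γ: γ = 608/425.1 = 1.43025.
Since K = (γ−1)mc², K/(mc²) = 1.43025 − 1 = 0.430.

0.430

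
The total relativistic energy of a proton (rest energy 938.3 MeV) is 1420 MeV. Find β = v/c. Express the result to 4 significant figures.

Total energy E = γmc² gives γ = 1420/938.3 = 1.5134.
Hence β = √(1 − 1/γ²) = √(1 − 0.436609) = √0.563391 = 0.7506.

0.7506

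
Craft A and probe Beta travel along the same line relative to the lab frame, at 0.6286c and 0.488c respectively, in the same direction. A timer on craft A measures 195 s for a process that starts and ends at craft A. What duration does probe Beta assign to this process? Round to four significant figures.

199.1 s

The velocity of craft A relative to probe Beta is (0.6286 − 0.488)c / (1 − 0.6286×0.488) = 0.20281c; relative speed 0.20281c.
γ for this relative speed: γ = 1/√(1 − 0.0411319) = 1.0212.
Craft A's interval is proper; time dilation gives Δt_B = γΔτ = 1.0212 × 195 s = 199.1 s.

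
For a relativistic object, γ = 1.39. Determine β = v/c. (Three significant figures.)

0.695

β = √(1 − 1/γ²) = √(1 − 1/1.9321) = √0.482428 = 0.695.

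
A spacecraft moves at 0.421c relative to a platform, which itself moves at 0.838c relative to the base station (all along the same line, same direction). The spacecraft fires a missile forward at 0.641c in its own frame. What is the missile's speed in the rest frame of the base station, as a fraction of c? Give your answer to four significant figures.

Apply u = (u'+v)/(1+u'v) twice. Missile in the platform frame: (0.641+0.421)/(1+0.641·0.421) = 1.062/1.269861 = 0.83631c.
That velocity, transformed to the rest frame of the base station: (0.83631+0.838)/(1+0.83631·0.838) = 1.67431/1.70082778 = 0.98441c.

0.9844c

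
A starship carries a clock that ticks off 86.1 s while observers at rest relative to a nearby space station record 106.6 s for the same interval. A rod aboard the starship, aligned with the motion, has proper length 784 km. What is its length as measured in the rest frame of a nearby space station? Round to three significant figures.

The time-dilation ratio gives γ = 106.6/86.1 = 1.2381.
L = L₀/γ = 784/1.2381 = 633 km.

633 km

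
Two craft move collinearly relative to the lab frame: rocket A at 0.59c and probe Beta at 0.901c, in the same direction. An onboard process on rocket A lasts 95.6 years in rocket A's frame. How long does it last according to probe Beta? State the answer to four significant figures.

The velocity of rocket A relative to probe Beta is (0.59 − 0.901)c / (1 − 0.59×0.901) = −0.66395c; relative speed 0.66395c.
At |u| = 0.66395c, γ = (1 − 0.44083)^(−1/2) = 1.3373.
The clock on rocket A records proper time, so probe Beta measures Δt = γΔτ = 1.3373 × 95.6 = 127.8 years.

127.8 years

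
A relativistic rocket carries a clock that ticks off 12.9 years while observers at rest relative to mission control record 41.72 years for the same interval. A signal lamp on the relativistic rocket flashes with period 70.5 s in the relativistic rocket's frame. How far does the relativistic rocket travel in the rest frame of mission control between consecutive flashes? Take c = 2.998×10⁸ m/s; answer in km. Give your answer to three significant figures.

From Δt = γΔτ: γ = 41.72/12.9 = 3.23411.
β = √(1 − 1/γ²) = 0.951. Lab-frame period = γτ = 3.23411×70.5 s = 228 s. Distance = βc × γτ = 0.951 × 2.998×10⁸ m/s × 228 s = 6.5005×10^10 m = 6.50×10^7 km.

6.50×10^7 km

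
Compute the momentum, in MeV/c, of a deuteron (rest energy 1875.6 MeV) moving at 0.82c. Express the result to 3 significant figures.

β² = 0.6724, so γ = 1/√0.3276 = 1.7471.
Momentum: p = γβ·mc = 1.7471 × 0.82 × 1875.6 MeV/c = 2690 MeV/c.

2690 MeV/c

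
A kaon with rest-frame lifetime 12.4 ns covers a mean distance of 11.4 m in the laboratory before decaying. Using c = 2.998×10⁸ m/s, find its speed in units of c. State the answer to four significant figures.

Let x = d/(cτ) = 11.40 m / (2.998×10⁸ m/s × 1.240×10^-8 s) = 3.0666. Since d = βγcτ, x = βγ = β/√(1−β²).
Solving: β² = x²/(1+x²) = 9.40404/10.40404 = 0.903883, so β = 0.9507.

0.9507c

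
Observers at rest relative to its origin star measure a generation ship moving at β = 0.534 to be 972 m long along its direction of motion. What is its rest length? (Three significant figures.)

γ = 1/√(1 − β²) = 1/√(1 − 0.285156) = 1/√0.714844 = 1/0.845484 = 1.1828.
Proper length: L₀ = γ·L = 1.1828 × 972 = 1150 m.

1150 m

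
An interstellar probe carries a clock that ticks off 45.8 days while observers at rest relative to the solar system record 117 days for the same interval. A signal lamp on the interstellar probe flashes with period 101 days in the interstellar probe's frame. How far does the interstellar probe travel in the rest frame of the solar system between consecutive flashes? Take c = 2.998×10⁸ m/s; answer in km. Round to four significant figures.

6.150×10^12 km

The time-dilation ratio gives γ = 117/45.8 = 2.55459.
β = √(1 − 1/γ²) = 0.9202. Lab-frame period = γτ = 2.55459×101 days = 258.01 days. Distance = βc × γτ = 0.9202 × 2.998×10⁸ m/s × 22292064 s = 6.1498×10^15 m = 6.150×10^12 km.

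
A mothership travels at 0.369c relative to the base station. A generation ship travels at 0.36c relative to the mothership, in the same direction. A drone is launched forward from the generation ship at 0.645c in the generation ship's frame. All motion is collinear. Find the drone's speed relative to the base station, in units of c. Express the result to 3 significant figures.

0.911c

Apply u = (u'+v)/(1+u'v) twice. Drone in the mothership frame: (0.645+0.36)/(1+0.645·0.36) = 1.005/1.2322 = 0.81561c.
That velocity, transformed to the rest frame of the base station: (0.81561+0.369)/(1+0.81561·0.369) = 1.18461/1.30096009 = 0.91057c.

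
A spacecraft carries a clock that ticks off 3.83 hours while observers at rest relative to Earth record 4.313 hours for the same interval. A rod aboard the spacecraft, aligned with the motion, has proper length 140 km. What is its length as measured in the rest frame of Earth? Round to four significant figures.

The time-dilation ratio gives γ = 4.313/3.83 = 1.12611.
The rod contracts by the same γ: 140 km / 1.12611 = 124.3 km.

124.3 km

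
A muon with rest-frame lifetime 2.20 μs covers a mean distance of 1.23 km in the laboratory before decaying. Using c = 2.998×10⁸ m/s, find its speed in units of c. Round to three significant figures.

0.881c

Let x = d/(cτ) = 1230 m / (2.998×10⁸ m/s × 2.200×10^-6 s) = 1.8649. Since d = βγcτ, x = βγ = β/√(1−β²).
Solving: β² = x²/(1+x²) = 3.47785/4.47785 = 0.776679, so β = 0.881.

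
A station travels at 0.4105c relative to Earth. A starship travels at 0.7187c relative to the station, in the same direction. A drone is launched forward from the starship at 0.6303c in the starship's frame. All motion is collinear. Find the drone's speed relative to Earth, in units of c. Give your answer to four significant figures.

Compose velocities in two stages. Stage 1 (into S'): u₁ = (0.6303+0.7187)/(1+0.6303×0.7187) = 0.92843.
Stage 2 (into S): u = (0.92843+0.4105)/(1+0.92843×0.4105) = 0.96945, so the speed is 0.9695c.

0.9695c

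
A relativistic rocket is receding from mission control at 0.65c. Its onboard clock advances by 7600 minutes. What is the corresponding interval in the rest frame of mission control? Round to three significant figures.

10000 minutes

β² = 0.4225, so γ = 1/√0.5775 = 1.3159.
The onboard clock measures proper time, so the interval in the rest frame of mission control is dilated: Δt = γ·Δτ = 1.3159 × 7600 minutes = 10000 minutes.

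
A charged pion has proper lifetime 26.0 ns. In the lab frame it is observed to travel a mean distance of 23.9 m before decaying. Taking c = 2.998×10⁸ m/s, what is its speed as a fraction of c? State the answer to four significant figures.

0.9507c

Let x = d/(cτ) = 23.90 m / (2.998×10⁸ m/s × 2.600×10^-8 s) = 3.0661. Since d = βγcτ, x = βγ = β/√(1−β²).
Solving: β² = x²/(1+x²) = 9.40097/10.40097 = 0.903855, so β = 0.9507.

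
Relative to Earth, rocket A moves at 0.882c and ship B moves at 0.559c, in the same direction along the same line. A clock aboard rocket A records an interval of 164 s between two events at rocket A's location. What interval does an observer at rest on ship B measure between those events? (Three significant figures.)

213 s

Speed of rocket A in ship B's frame: u = (v_A − v_B)/(1 − v_A v_B/c²) = (0.882 − 0.559)/(1 − 0.882×0.559) = 0.323/0.506962 = 0.63713; |u| = 0.63713c.
γ for this relative speed: γ = 1/√(1 − 0.405935) = 1.2974.
Rocket A's interval is proper; time dilation gives Δt_B = γΔτ = 1.2974 × 164 s = 213 s.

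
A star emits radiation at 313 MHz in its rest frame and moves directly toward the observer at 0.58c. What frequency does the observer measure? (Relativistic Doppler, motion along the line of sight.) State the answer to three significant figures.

Relativistic Doppler (source moving toward): f_obs = f_src · √((1+β)/(1−β)).
With β = 0.58: factor = √(1.58/0.42) = 1.9396.
f_obs = 313 × 1.9396 = 607 MHz.

607 MHz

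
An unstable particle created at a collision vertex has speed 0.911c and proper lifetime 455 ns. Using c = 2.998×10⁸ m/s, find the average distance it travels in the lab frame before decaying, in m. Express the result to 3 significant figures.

301 m

γ = 1/√(1 − β²) = 1/√(1 − 0.829921) = 1/√0.170079 = 1/0.412406 = 2.4248.
Lab-frame lifetime: Δt = γτ = 2.4248 × 455 ns = 1103.3 ns.
Distance: d = vΔt = 0.911 × 2.998×10⁸ m/s × 1.1033×10^-6 s = 301 m.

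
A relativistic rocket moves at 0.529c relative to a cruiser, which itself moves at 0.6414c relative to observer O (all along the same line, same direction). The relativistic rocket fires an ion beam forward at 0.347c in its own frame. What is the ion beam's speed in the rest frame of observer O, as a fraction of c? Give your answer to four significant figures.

First combine the ion beam and relativistic rocket (S''→S'): u₁ = (0.347 + 0.529)/(1 + 0.347×0.529) = 0.876/1.183563 = 0.74014.
Then combine with the cruiser (S'→S): u = (0.74014 + 0.6414)/(1 + 0.74014×0.6414) = 1.38154/1.474725796 = 0.93681.

0.9368c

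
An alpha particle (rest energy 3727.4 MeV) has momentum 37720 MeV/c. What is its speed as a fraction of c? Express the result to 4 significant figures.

βγ = pc/(mc²) = 37720/3727.4 = 10.12.
Since γ² = 1 + (βγ)² = 103.414, γ = √103.414 = 10.1693, and β = (βγ)/γ = 10.12/10.1693 = 0.9952.

0.9952c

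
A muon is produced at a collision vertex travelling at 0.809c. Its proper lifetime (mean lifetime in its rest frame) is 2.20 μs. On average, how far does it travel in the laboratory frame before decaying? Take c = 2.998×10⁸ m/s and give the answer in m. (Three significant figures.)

908 m

With β = 0.809, γ = 1/√(1 − 0.809²) = 1/√0.345519 = 1.7012.
Lab-frame lifetime: Δt = γτ = 1.7012 × 2.20 μs = 3.7426 μs.
Distance: d = vΔt = 0.809 × 2.998×10⁸ m/s × 3.7426×10^-6 s = 908 m.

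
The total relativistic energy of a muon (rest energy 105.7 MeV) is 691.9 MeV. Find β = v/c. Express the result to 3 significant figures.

Total energy E = γmc² gives γ = 691.9/105.7 = 6.5459.
Hence β = √(1 − 1/γ²) = √(1 − 0.0233379) = √0.9766621 = 0.988.

0.988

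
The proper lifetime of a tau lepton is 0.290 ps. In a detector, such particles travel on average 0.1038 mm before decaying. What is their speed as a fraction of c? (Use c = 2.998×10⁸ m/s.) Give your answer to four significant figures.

0.7666c

Let x = d/(cτ) = 1.038×10^-4 m / (2.998×10⁸ m/s × 2.900×10^-13 s) = 1.1939. Since d = βγcτ, x = βγ = β/√(1−β²).
Solving: β² = x²/(1+x²) = 1.4254/2.4254 = 0.587697, so β = 0.7666.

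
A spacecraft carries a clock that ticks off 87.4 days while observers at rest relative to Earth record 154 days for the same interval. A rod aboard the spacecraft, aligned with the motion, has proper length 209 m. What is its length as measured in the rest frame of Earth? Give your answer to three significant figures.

119 m

From Δt = γΔτ: γ = 154/87.4 = 1.76201.
L = L₀/γ = 209/1.76201 = 119 m.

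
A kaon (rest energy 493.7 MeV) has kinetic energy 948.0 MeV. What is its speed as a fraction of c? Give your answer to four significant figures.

K = (γ−1)mc², so γ = 1 + 948.0/493.7 = 2.9202.
Then v/c = √(1 − γ⁻²) = √(1 − 0.117267) = √0.882733 = 0.9395.

0.9395c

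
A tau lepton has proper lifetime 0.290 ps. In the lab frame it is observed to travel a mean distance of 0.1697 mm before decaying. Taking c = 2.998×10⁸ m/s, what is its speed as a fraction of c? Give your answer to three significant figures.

0.890c

Lab distance = (lab lifetime)·v = γτ·βc, so βγ = d/(cτ) = 1.697×10^-4/(2.998×10⁸ × 2.900×10^-13) = 1.9519.
With βγ = 1.9519: γ² = 1 + (βγ)² = 4.80991, and β = (βγ)/γ = 1.9519/2.19315 = 0.890.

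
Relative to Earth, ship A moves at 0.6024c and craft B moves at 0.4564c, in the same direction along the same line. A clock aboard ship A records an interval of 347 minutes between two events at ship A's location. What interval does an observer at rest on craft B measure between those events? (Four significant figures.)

354.3 minutes

Speed of ship A in craft B's frame: u = (v_A − v_B)/(1 − v_A v_B/c²) = (0.6024 − 0.4564)/(1 − 0.6024×0.4564) = 0.146/0.72506464 = 0.20136; |u| = 0.20136c.
γ for this relative speed: γ = 1/√(1 − 0.0405458) = 1.0209.
Ship A's interval is proper; time dilation gives Δt_B = γΔτ = 1.0209 × 347 minutes = 354.3 minutes.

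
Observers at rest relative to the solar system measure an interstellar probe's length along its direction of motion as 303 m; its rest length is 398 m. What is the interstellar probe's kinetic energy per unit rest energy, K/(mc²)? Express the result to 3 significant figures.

0.314

From L = L₀/γ: γ = 398/303 = 1.31353.
K/(mc²) = γ − 1 = 1.31353 − 1 = 0.314.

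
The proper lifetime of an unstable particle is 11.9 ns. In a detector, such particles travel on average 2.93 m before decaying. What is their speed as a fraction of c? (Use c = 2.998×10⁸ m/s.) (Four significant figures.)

0.6347c

Lab distance = (lab lifetime)·v = γτ·βc, so βγ = d/(cτ) = 2.930/(2.998×10⁸ × 1.190×10^-8) = 0.82128.
With βγ = 0.82128: γ² = 1 + (βγ)² = 1.674501, and β = (βγ)/γ = 0.82128/1.29403 = 0.6347.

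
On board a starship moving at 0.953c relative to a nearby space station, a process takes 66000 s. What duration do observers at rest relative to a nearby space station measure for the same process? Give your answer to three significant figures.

γ = 1/√(1 − β²) = 1/√(1 − 0.908209) = 1/√0.091791 = 1/0.30297 = 3.3007.
Time dilation: Δt = γ·Δτ = 3.3007 × 66000 = 2.18×10^5 s.

2.18×10^5 s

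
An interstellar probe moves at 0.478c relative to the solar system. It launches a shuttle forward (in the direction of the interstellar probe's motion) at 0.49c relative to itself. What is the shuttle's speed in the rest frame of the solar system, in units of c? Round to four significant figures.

Relativistic velocity addition: u = (u' + v)/(1 + u'v/c²), with u' = 0.49c and v = 0.478c.
Numerator: 0.49 + 0.478 = 0.968. Denominator: 1 + (0.49)(0.478) = 1.23422.
u = 0.968/1.23422 = 0.7843, so the speed is 0.7843c.

0.7843c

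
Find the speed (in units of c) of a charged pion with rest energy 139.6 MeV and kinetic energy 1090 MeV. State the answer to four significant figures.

0.9935c

γ = 1 + K/(mc²) = 1 + 1090/139.6 = 8.808.
β = √(1 − 1/γ²) = √(1 − 0.0128898) = √0.9871102 = 0.9935.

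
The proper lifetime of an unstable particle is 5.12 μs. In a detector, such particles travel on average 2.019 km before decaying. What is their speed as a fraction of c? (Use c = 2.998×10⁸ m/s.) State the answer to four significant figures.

0.7961c

Let x = d/(cτ) = 2019 m / (2.998×10⁸ m/s × 5.120×10^-6 s) = 1.3153. Since d = βγcτ, x = βγ = β/√(1−β²).
Solving: β² = x²/(1+x²) = 1.73001/2.73001 = 0.633701, so β = 0.7961.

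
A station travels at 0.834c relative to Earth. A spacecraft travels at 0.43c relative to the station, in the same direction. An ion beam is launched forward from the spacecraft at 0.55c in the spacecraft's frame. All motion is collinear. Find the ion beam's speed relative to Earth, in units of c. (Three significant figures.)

Compose velocities in two stages. Stage 1 (into S'): u₁ = (0.55+0.43)/(1+0.55×0.43) = 0.79256.
Stage 2 (into S): u = (0.79256+0.834)/(1+0.79256×0.834) = 0.97927, so the speed is 0.979c.

0.979c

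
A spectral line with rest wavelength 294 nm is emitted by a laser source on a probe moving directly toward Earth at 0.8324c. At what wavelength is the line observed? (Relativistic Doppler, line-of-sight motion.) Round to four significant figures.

88.91 nm

Relativistic Doppler for wavelength: λ_obs = λ_src · √((1−β)/(1+β)).
With β = 0.8324: factor = √(0.1676/1.8324) = 0.30243.
λ_obs = 294 × 0.30243 = 88.91 nm.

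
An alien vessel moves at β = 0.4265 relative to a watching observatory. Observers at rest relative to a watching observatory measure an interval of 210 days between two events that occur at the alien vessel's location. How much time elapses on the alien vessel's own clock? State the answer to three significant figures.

γ = 1/√(1 − β²) = 1/√(1 − 0.18190225) = 1/√0.81809775 = 1/0.904488 = 1.1056.
The alien vessel's clock runs slow as seen from a watching observatory, so Δτ = Δt/γ = 210/1.1056 = 190 days.

190 days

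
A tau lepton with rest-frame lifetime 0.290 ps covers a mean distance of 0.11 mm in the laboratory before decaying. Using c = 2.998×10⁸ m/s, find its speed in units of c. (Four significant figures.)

0.7845c

d = βγcτ ⇒ βγ = d/(cτ) = 1.100×10^-4 m / (8.6942×10^-5 m) = 1.2652.
β = (βγ)/√(1+(βγ)²) = 1.2652/√2.60073 = 0.7845.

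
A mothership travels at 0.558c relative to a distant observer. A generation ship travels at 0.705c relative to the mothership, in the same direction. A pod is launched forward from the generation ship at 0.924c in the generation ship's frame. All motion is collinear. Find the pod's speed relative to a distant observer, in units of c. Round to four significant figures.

First combine the pod and generation ship (S''→S'): u₁ = (0.924 + 0.705)/(1 + 0.924×0.705) = 1.629/1.65142 = 0.98642.
Then combine with the mothership (S'→S): u = (0.98642 + 0.558)/(1 + 0.98642×0.558) = 1.54442/1.55042236 = 0.99613.

0.9961c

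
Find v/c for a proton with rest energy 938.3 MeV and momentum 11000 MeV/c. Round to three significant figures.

0.996

βγ = pc/(mc²) = 11000/938.3 = 11.723.
Since γ² = 1 + (βγ)² = 138.429, γ = √138.429 = 11.7656, and β = (βγ)/γ = 11.723/11.7656 = 0.996.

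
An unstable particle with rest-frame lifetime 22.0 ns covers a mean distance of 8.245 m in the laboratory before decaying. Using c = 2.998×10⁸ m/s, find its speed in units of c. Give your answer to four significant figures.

0.7809c

d = βγcτ ⇒ βγ = d/(cτ) = 8.245 m / (6.5956 m) = 1.2501.
β = (βγ)/√(1+(βγ)²) = 1.2501/√2.56275 = 0.7809.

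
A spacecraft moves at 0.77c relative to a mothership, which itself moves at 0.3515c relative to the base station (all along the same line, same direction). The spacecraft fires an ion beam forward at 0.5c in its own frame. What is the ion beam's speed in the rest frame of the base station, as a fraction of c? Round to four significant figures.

0.9593c

First combine the ion beam and spacecraft (S''→S'): u₁ = (0.5 + 0.77)/(1 + 0.5×0.77) = 1.27/1.385 = 0.91697.
Then combine with the mothership (S'→S): u = (0.91697 + 0.3515)/(1 + 0.91697×0.3515) = 1.26847/1.322314955 = 0.95928.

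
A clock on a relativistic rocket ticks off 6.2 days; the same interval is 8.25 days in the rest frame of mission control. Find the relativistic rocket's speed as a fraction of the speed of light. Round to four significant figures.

0.6597c

γ = Δt/Δτ = 8.25/6.2 = 1.3306.
β = √(1 − 1/γ²) = √(1 − 0.564813) = √0.435187 = 0.6597.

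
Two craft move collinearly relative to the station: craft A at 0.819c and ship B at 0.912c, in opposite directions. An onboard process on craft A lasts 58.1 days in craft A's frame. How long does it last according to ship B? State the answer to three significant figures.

431 days

Speed of craft A in ship B's frame: u = (v_A + v_B)/(1 + v_A v_B/c²) = (0.819 + 0.912)/(1 + 0.819×0.912) = 1.731/1.746928 = 0.99088; |u| = 0.99088c.
γ for this relative speed: γ = 1/√(1 − 0.981843) = 7.4213.
Craft A's interval is proper; time dilation gives Δt_B = γΔτ = 7.4213 × 58.1 days = 431 days.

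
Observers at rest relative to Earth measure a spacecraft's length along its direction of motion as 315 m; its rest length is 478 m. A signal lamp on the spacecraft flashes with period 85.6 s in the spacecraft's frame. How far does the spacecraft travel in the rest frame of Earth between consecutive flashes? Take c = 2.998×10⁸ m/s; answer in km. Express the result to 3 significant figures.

Length contraction gives γ = L₀/L = 478/315 = 1.51746.
β = √(1 − 1/γ²) = 0.75215. Lab-frame period = γτ = 1.51746×85.6 s = 129.89 s. Distance = βc × γτ = 0.75215 × 2.998×10⁸ m/s × 129.89 s = 2.9289×10^10 m = 2.93×10^7 km.

2.93×10^7 km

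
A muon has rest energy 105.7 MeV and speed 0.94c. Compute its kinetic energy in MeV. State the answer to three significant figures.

β² = 0.8836, so γ = 1/√0.1164 = 2.9311.
Kinetic energy: K = (γ − 1)mc² = (2.9311 − 1) × 105.7 MeV = 1.9311 × 105.7 = 204 MeV.

204 MeV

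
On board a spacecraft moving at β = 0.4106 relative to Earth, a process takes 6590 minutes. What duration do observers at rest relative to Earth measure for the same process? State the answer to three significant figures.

7230 minutes

β² = 0.16859236, so γ = 1/√0.83140764 = 1.0967.
Time dilation: Δt = γ·Δτ = 1.0967 × 6590 = 7230 minutes.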